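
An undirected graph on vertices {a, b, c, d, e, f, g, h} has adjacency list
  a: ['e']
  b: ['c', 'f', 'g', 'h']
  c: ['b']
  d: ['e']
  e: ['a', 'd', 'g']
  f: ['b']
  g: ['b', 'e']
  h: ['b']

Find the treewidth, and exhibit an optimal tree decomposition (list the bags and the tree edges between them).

The largest bag has 2 vertices, giving width 1; this decomposition certifies tw(G) ≤ 1. Since G has at least one edge (e.g. e–g), it is not an edgeless graph, so tw(G) ≥ 1. Combining the bounds, tw(G) = 1.

Treewidth 1.
One such decomposition:
Bags: B1 = {e, g}  B2 = {b, g}  B3 = {b, f}  B4 = {a, e}  B5 = {b, h}  B6 = {d, e}  B7 = {b, c}
Tree: B1–B2, B2–B3, B1–B4, B2–B5, B1–B6, B3–B7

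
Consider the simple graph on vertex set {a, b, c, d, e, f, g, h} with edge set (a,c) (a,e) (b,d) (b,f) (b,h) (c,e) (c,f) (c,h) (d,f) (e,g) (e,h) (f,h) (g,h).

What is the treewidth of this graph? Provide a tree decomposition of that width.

Treewidth 2.
Bags: B1 = {c, e, h}  B2 = {c, f, h}  B3 = {b, f, h}  B4 = {a, c, e}  B5 = {b, d, f}  B6 = {e, g, h}
Tree: B1–B2, B2–B3, B1–B4, B3–B5, B1–B6

Every bag has size at most 3, so the width is 3 − 1 = 2 and tw(G) ≤ 2. On the other hand G contains the 3-clique {b, d, f}. A clique must lie in a single bag of any decomposition, so no decomposition can have width below 2. The upper and lower bounds meet at 2, so that is the treewidth.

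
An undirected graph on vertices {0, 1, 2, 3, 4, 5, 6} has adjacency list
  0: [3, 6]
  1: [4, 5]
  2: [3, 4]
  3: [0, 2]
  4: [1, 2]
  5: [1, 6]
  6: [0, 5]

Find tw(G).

A width-2 tree decomposition is:
Bags: B1 = {2, 3, 4}  B2 = {1, 3, 4}  B3 = {1, 3, 5}  B4 = {3, 5, 6}  B5 = {0, 3, 6}
Tree: B1–B2, B2–B3, B3–B4, B4–B5
The largest bag has 3 vertices, giving width 2; this decomposition certifies tw(G) ≤ 2. Since 3–2–4–1–5–6–0–3 is a cycle in G, G is not acyclic. Forests are exactly the graphs of treewidth ≤ 1, so tw(G) ≥ 2. Therefore the treewidth is 2.

2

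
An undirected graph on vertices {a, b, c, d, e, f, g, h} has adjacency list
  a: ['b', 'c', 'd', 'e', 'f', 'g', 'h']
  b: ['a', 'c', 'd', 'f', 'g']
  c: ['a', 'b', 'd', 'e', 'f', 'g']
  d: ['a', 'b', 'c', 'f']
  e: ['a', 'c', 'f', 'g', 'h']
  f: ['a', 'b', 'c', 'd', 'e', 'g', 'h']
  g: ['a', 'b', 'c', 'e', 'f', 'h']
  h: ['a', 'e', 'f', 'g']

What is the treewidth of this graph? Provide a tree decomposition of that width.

Treewidth 4.
One optimal decomposition is:
Bags: B1 = {a, c, e, f, g}  B2 = {a, b, c, f, g}  B3 = {a, b, c, d, f}  B4 = {a, e, f, g, h}
Tree: B1–B2, B2–B3, B1–B4

Each bag holds 5 vertices, so the decomposition has width 4, which upper-bounds the treewidth. On the other hand G contains the 5-clique {a, b, c, d, f}. A clique must lie in a single bag of any decomposition, so no decomposition can have width below 4. The upper and lower bounds meet at 4, so that is the treewidth.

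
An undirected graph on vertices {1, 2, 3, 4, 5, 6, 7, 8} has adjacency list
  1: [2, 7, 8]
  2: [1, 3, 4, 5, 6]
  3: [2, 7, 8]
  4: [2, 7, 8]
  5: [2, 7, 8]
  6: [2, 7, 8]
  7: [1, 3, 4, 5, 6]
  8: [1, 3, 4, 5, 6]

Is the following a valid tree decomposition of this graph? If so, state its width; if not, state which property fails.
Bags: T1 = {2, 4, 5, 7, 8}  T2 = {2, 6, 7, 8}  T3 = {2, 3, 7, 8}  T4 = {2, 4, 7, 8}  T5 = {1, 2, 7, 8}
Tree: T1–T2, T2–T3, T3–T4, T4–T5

No — bags containing vertex 4 are not connected in the tree.

A tree decomposition must satisfy three properties: every vertex lies in some bag; for every edge, both endpoints lie together in some bag; and for every vertex, the bags containing it form a connected subtree. Here bags containing vertex 4 are not connected in the tree, so the decomposition is invalid.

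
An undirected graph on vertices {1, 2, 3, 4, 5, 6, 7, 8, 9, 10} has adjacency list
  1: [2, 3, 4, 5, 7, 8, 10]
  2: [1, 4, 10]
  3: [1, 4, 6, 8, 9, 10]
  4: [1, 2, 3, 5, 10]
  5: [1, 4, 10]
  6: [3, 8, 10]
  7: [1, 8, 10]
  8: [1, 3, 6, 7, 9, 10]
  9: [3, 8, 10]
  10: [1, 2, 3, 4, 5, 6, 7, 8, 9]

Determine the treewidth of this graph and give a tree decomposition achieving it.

Treewidth 3.
Bags: B1 = {1, 7, 8, 10}  B2 = {1, 3, 8, 10}  B3 = {3, 8, 9, 10}  B4 = {1, 3, 4, 10}  B5 = {3, 6, 8, 10}  B6 = {1, 4, 5, 10}  B7 = {1, 2, 4, 10}
Tree: B1–B2, B2–B3, B2–B4, B3–B5, B4–B6, B4–B7

Every bag has size at most 4, so the width is 4 − 1 = 3 and tw(G) ≤ 3. For the lower bound, the 4 vertices {1, 3, 8, 10} are pairwise adjacent, and any tree decomposition puts a clique entirely inside one bag — forcing width ≥ 3. Therefore the treewidth is 3.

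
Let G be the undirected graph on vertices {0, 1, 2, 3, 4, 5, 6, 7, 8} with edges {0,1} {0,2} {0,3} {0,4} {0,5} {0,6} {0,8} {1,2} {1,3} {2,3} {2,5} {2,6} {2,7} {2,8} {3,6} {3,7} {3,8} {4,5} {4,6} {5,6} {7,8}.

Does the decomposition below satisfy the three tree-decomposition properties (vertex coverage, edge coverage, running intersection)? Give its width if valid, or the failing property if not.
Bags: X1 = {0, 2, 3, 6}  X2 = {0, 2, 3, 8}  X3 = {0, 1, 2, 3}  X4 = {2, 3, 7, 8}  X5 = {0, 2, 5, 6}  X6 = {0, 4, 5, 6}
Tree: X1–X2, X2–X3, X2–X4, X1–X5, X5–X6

Yes; width 3.

Vertex coverage: the bags together contain {0, 1, 2, 3, 4, 5, 6, 7, 8}, the full vertex set. Edge coverage: each edge of G has both endpoints in at least one bag. Running intersection: for every vertex, the bags containing it form a connected subtree. All three properties hold, so this is a valid tree decomposition of width max|bag| − 1 = 3, and hence tw(G) ≤ 3.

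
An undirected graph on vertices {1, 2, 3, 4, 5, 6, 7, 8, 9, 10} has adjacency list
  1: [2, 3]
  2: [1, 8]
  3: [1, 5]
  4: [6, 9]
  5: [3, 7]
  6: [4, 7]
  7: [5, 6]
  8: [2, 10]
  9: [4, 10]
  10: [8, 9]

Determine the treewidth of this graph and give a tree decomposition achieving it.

Each bag holds 3 vertices, so the decomposition has width 2, which upper-bounds the treewidth. Since 8–2–1–3–5–7–6–4–9–10–8 is a cycle in G, G is not acyclic. Forests are exactly the graphs of treewidth ≤ 1, so tw(G) ≥ 2. Therefore the treewidth is 2.

Treewidth 2.
One such decomposition:
Bags: B1 = {1, 2, 8}  B2 = {1, 3, 8}  B3 = {3, 5, 8}  B4 = {5, 7, 8}  B5 = {6, 7, 8}  B6 = {4, 6, 8}  B7 = {4, 8, 9}  B8 = {8, 9, 10}
Tree: B1–B2, B2–B3, B3–B4, B4–B5, B5–B6, B6–B7, B7–B8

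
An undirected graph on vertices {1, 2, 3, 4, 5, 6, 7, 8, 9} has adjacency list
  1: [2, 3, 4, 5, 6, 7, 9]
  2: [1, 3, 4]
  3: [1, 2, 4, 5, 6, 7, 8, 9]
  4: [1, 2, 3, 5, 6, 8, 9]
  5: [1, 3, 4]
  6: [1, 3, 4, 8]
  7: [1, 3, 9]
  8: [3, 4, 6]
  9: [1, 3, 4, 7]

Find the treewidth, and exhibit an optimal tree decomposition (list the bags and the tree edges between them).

Treewidth 3.
One such decomposition:
Bags: B1 = {3, 4, 6, 8}  B2 = {1, 3, 4, 6}  B3 = {1, 3, 4, 9}  B4 = {1, 2, 3, 4}  B5 = {1, 3, 7, 9}  B6 = {1, 3, 4, 5}
Tree: B1–B2, B2–B3, B3–B4, B3–B5, B3–B6

The largest bag has 4 vertices, giving width 3; this decomposition certifies tw(G) ≤ 3. On the other hand G contains the 4-clique {3, 4, 6, 8}. A clique must lie in a single bag of any decomposition, so no decomposition can have width below 3. The upper and lower bounds meet at 3, so that is the treewidth.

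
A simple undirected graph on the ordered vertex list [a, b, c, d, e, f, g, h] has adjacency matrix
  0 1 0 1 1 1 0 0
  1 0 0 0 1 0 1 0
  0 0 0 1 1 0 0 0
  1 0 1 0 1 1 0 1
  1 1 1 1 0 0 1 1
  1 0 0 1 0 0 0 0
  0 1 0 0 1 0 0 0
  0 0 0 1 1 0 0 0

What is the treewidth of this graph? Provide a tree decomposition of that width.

Every bag has size at most 3, so the width is 3 − 1 = 2 and tw(G) ≤ 2. On the other hand G contains the 3-clique {d, e, h}. A clique must lie in a single bag of any decomposition, so no decomposition can have width below 2. Therefore the treewidth is 2.

Treewidth 2.
One optimal decomposition is:
Bags: B1 = {b, e, g}  B2 = {a, b, e}  B3 = {a, d, e}  B4 = {c, d, e}  B5 = {d, e, h}  B6 = {a, d, f}
Tree: B1–B2, B2–B3, B3–B4, B3–B5, B3–B6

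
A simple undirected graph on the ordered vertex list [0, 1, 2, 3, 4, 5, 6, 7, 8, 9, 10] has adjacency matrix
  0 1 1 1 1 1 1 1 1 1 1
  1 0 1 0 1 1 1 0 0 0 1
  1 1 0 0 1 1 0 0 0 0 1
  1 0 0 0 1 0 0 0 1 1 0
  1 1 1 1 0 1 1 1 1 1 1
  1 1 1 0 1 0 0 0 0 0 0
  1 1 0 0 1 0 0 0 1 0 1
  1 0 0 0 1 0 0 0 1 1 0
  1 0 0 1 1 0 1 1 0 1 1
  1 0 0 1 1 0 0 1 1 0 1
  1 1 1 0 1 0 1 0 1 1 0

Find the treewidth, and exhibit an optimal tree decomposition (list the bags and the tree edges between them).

Every bag has size at most 5, so the width is 5 − 1 = 4 and tw(G) ≤ 4. Conversely, {0, 4, 8, 9, 10} is a clique of size 5, and the vertices of any clique must share a bag in every tree decomposition; so some bag has ≥ 5 vertices and tw(G) ≥ 4. Hence tw(G) = 4 exactly.

Treewidth 4.
One such decomposition:
Bags: B1 = {0, 4, 6, 8, 10}  B2 = {0, 4, 8, 9, 10}  B3 = {0, 1, 4, 6, 10}  B4 = {0, 3, 4, 8, 9}  B5 = {0, 4, 7, 8, 9}  B6 = {0, 1, 2, 4, 10}  B7 = {0, 1, 2, 4, 5}
Tree: B1–B2, B1–B3, B2–B4, B4–B5, B3–B6, B6–B7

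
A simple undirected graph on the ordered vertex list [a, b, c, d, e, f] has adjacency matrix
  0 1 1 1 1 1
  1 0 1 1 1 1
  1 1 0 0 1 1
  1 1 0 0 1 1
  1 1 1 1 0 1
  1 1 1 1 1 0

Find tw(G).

4

A width-4 tree decomposition is:
Bags: B1 = {a, b, c, e, f}  B2 = {a, b, d, e, f}
Tree: B1–B2
Every bag has size at most 5, so the width is 5 − 1 = 4 and tw(G) ≤ 4. Conversely, {a, b, d, e, f} is a clique of size 5, and the vertices of any clique must share a bag in every tree decomposition; so some bag has ≥ 5 vertices and tw(G) ≥ 4. Hence tw(G) = 4 exactly.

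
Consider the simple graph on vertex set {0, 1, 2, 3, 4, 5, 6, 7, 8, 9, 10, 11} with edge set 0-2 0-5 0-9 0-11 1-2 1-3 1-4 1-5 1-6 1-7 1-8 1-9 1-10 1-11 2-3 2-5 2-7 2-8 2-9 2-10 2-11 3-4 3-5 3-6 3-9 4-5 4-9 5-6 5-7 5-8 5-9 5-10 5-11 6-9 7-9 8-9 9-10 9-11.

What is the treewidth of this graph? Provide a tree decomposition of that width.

Treewidth 4.
One such decomposition:
Bags: B1 = {1, 2, 5, 8, 9}  B2 = {1, 2, 5, 9, 11}  B3 = {1, 2, 3, 5, 9}  B4 = {1, 2, 5, 7, 9}  B5 = {0, 2, 5, 9, 11}  B6 = {1, 3, 5, 6, 9}  B7 = {1, 3, 4, 5, 9}  B8 = {1, 2, 5, 9, 10}
Tree: B1–B2, B2–B3, B3–B4, B2–B5, B3–B6, B6–B7, B2–B8

The largest bag has 5 vertices, giving width 4; this decomposition certifies tw(G) ≤ 4. Conversely, {0, 2, 5, 9, 11} is a clique of size 5, and the vertices of any clique must share a bag in every tree decomposition; so some bag has ≥ 5 vertices and tw(G) ≥ 4. Therefore the treewidth is 4.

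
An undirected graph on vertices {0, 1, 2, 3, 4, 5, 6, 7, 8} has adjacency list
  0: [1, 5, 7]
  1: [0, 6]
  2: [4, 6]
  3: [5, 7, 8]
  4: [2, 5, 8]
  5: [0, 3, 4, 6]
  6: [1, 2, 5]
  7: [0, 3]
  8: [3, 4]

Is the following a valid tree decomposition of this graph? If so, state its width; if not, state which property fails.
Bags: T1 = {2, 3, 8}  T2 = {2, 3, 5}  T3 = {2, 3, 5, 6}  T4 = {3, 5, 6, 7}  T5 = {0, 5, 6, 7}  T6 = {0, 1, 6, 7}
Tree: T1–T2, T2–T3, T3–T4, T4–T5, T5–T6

A tree decomposition must satisfy three properties: every vertex lies in some bag; for every edge, both endpoints lie together in some bag; and for every vertex, the bags containing it form a connected subtree. Here vertex 4 appears in no bag, so the decomposition is invalid.

No — vertex 4 appears in no bag.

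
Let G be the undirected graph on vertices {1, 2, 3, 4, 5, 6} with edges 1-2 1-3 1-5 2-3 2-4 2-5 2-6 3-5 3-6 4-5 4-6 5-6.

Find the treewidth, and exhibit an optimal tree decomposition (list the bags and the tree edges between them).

Each bag holds 4 vertices, so the decomposition has width 3, which upper-bounds the treewidth. On the other hand G contains the 4-clique {1, 2, 3, 5}. A clique must lie in a single bag of any decomposition, so no decomposition can have width below 3. Therefore the treewidth is 3.

Treewidth 3.
One optimal decomposition is:
Bags: B1 = {2, 4, 5, 6}  B2 = {2, 3, 5, 6}  B3 = {1, 2, 3, 5}
Tree: B1–B2, B2–B3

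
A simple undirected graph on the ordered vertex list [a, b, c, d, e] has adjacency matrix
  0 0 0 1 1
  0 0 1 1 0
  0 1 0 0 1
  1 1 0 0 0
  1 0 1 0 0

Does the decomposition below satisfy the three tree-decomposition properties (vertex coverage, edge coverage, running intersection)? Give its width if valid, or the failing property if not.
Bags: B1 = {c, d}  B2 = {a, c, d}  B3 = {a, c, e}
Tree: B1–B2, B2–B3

A tree decomposition must satisfy three properties: every vertex lies in some bag; for every edge, both endpoints lie together in some bag; and for every vertex, the bags containing it form a connected subtree. Here vertex b appears in no bag, so the decomposition is invalid.

No — vertex b appears in no bag.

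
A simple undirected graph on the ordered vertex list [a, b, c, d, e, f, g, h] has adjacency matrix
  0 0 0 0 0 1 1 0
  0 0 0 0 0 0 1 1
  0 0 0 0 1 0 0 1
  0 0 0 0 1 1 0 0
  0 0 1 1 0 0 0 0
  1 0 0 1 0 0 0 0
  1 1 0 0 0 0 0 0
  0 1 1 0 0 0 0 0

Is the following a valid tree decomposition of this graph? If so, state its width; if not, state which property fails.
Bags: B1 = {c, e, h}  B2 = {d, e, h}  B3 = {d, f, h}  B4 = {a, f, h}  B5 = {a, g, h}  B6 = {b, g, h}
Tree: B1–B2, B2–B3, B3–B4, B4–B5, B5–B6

Every vertex of G appears in some bag (union = {a, b, c, d, e, f, g, h}); every edge is covered by a bag; and for each vertex v the set of bags containing v is connected in the bag tree. The decomposition is therefore valid. The largest bag has 3 vertices, so the width is 2.

Yes; width 2.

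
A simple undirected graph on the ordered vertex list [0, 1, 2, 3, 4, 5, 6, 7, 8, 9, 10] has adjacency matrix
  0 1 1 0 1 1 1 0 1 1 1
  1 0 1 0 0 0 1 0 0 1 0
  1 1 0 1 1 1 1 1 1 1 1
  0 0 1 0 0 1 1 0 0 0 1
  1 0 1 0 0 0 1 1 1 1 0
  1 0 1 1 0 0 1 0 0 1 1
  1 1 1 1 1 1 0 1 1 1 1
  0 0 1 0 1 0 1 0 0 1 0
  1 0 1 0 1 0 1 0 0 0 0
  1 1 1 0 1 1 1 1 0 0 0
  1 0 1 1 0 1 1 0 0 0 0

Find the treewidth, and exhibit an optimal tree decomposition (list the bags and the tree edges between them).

Treewidth 4.
Bags: B1 = {0, 2, 5, 6, 10}  B2 = {0, 2, 5, 6, 9}  B3 = {0, 2, 4, 6, 9}  B4 = {2, 4, 6, 7, 9}  B5 = {2, 3, 5, 6, 10}  B6 = {0, 1, 2, 6, 9}  B7 = {0, 2, 4, 6, 8}
Tree: B1–B2, B2–B3, B3–B4, B1–B5, B2–B6, B3–B7

The largest bag has 5 vertices, giving width 4; this decomposition certifies tw(G) ≤ 4. On the other hand G contains the 5-clique {0, 2, 4, 6, 8}. A clique must lie in a single bag of any decomposition, so no decomposition can have width below 4. Combining the bounds, tw(G) = 4.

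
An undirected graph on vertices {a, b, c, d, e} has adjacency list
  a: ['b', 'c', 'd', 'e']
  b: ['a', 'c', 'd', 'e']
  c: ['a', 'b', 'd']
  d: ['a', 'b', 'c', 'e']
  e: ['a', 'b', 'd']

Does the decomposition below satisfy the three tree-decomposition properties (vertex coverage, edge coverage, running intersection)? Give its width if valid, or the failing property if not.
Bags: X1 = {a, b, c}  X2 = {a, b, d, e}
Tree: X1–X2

A tree decomposition must satisfy three properties: every vertex lies in some bag; for every edge, both endpoints lie together in some bag; and for every vertex, the bags containing it form a connected subtree. Here edge (d,c) lies in no bag, so the decomposition is invalid.

No — edge (d,c) lies in no bag.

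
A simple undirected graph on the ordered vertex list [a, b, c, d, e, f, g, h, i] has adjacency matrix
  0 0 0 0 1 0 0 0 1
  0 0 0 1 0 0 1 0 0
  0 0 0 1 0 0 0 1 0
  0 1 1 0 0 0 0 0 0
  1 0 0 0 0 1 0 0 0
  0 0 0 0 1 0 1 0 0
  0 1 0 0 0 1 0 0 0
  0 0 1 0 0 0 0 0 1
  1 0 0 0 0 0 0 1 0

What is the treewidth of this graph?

2

A width-2 tree decomposition is:
Bags: B1 = {b, d, g}  B2 = {c, d, g}  B3 = {c, g, h}  B4 = {g, h, i}  B5 = {a, g, i}  B6 = {a, e, g}  B7 = {e, f, g}
Tree: B1–B2, B2–B3, B3–B4, B4–B5, B5–B6, B6–B7
Every bag has size at most 3, so the width is 3 − 1 = 2 and tw(G) ≤ 2. For the lower bound, G contains the cycle g–b–d–c–h–i–a–e–f–g, so G is not a forest; only forests have treewidth ≤ 1, hence tw(G) ≥ 2. Hence tw(G) = 2 exactly.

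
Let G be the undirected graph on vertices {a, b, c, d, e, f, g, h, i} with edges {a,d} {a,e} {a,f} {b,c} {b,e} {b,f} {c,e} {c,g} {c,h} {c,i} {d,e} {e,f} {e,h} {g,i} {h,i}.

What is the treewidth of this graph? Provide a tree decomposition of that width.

Treewidth 2.
One such decomposition:
Bags: B1 = {b, c, e}  B2 = {b, e, f}  B3 = {a, e, f}  B4 = {c, e, h}  B5 = {c, h, i}  B6 = {a, d, e}  B7 = {c, g, i}
Tree: B1–B2, B2–B3, B1–B4, B4–B5, B3–B6, B5–B7

The largest bag has 3 vertices, giving width 2; this decomposition certifies tw(G) ≤ 2. Conversely, {c, g, i} is a clique of size 3, and the vertices of any clique must share a bag in every tree decomposition; so some bag has ≥ 3 vertices and tw(G) ≥ 2. Combining the bounds, tw(G) = 2.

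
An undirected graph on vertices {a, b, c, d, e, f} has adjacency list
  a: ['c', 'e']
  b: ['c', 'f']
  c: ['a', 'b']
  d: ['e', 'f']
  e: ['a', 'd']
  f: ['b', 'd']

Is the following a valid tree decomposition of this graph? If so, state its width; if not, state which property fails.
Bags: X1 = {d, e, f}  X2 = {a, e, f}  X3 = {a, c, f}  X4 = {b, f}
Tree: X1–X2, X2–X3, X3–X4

A tree decomposition must satisfy three properties: every vertex lies in some bag; for every edge, both endpoints lie together in some bag; and for every vertex, the bags containing it form a connected subtree. Here edge (c,b) lies in no bag, so the decomposition is invalid.

No — edge (c,b) lies in no bag.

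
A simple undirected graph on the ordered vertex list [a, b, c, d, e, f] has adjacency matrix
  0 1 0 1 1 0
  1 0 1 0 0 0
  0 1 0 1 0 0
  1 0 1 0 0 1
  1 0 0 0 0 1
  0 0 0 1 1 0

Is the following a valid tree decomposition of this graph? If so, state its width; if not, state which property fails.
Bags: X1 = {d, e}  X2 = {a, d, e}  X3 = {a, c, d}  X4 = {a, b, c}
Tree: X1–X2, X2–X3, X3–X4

A tree decomposition must satisfy three properties: every vertex lies in some bag; for every edge, both endpoints lie together in some bag; and for every vertex, the bags containing it form a connected subtree. Here vertex f appears in no bag, so the decomposition is invalid.

No — vertex f appears in no bag.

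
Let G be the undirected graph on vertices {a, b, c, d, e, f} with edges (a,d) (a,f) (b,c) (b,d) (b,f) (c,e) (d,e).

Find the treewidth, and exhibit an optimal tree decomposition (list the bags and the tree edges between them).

Every bag has size at most 3, so the width is 3 − 1 = 2 and tw(G) ≤ 2. Since e–c–b–d–e is a cycle in G, G is not acyclic. Forests are exactly the graphs of treewidth ≤ 1, so tw(G) ≥ 2. Combining the bounds, tw(G) = 2.

Treewidth 2.
Bags: B1 = {c, d, e}  B2 = {b, c, d}  B3 = {a, b, d}  B4 = {a, b, f}
Tree: B1–B2, B2–B3, B3–B4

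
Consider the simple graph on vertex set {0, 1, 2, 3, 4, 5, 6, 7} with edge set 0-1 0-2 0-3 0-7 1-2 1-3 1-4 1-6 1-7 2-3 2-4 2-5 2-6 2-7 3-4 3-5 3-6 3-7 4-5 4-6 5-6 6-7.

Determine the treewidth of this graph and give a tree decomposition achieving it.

Treewidth 4.
Bags: B1 = {1, 2, 3, 6, 7}  B2 = {1, 2, 3, 4, 6}  B3 = {0, 1, 2, 3, 7}  B4 = {2, 3, 4, 5, 6}
Tree: B1–B2, B1–B3, B2–B4

The largest bag has 5 vertices, giving width 4; this decomposition certifies tw(G) ≤ 4. Conversely, {0, 1, 2, 3, 7} is a clique of size 5, and the vertices of any clique must share a bag in every tree decomposition; so some bag has ≥ 5 vertices and tw(G) ≥ 4. The upper and lower bounds meet at 4, so that is the treewidth.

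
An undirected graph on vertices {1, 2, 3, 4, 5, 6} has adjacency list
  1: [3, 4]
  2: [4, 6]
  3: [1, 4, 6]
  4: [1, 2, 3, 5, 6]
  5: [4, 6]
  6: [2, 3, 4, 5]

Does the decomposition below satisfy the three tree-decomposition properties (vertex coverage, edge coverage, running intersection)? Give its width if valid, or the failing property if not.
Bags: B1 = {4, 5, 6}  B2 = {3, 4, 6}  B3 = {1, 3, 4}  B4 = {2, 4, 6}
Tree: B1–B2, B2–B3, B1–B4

Yes; width 2.

Checking the three conditions: (i) the bags cover all of {1, 2, 3, 4, 5, 6}; (ii) for each edge, some bag contains both endpoints; (iii) the bags containing any fixed vertex form a subtree. All hold, so the decomposition is valid with width 3 − 1 = 2.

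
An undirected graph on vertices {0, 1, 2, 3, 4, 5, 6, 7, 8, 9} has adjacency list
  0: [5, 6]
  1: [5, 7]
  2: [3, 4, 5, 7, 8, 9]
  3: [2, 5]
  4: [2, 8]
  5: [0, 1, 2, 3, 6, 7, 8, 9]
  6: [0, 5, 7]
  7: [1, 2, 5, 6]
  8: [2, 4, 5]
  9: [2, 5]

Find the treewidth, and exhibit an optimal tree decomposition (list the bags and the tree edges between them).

Every bag has size at most 3, so the width is 3 − 1 = 2 and tw(G) ≤ 2. Conversely, {2, 4, 8} is a clique of size 3, and the vertices of any clique must share a bag in every tree decomposition; so some bag has ≥ 3 vertices and tw(G) ≥ 2. Therefore the treewidth is 2.

Treewidth 2.
Bags: B1 = {2, 3, 5}  B2 = {2, 5, 8}  B3 = {2, 5, 7}  B4 = {1, 5, 7}  B5 = {2, 4, 8}  B6 = {2, 5, 9}  B7 = {5, 6, 7}  B8 = {0, 5, 6}
Tree: B1–B2, B1–B3, B3–B4, B2–B5, B2–B6, B4–B7, B7–B8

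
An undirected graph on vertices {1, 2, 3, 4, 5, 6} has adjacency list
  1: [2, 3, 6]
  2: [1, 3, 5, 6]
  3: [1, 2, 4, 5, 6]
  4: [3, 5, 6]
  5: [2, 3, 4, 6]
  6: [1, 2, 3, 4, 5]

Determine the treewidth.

3

A width-3 tree decomposition is:
Bags: B1 = {2, 3, 5, 6}  B2 = {1, 2, 3, 6}  B3 = {3, 4, 5, 6}
Tree: B1–B2, B1–B3
Each bag holds 4 vertices, so the decomposition has width 3, which upper-bounds the treewidth. For the lower bound, the 4 vertices {1, 2, 3, 6} are pairwise adjacent, and any tree decomposition puts a clique entirely inside one bag — forcing width ≥ 3. Hence tw(G) = 3 exactly.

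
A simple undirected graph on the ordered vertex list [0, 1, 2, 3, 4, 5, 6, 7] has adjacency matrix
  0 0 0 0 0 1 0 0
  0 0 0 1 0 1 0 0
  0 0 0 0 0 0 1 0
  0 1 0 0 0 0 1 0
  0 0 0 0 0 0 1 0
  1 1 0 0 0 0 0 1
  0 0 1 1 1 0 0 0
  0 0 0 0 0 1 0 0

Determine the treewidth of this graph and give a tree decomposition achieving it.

Treewidth 1.
One such decomposition:
Bags: B1 = {1, 3}  B2 = {1, 5}  B3 = {0, 5}  B4 = {3, 6}  B5 = {2, 6}  B6 = {4, 6}  B7 = {5, 7}
Tree: B1–B2, B2–B3, B1–B4, B4–B5, B4–B6, B3–B7

Every bag has size at most 2, so the width is 2 − 1 = 1 and tw(G) ≤ 1. Since G has at least one edge (e.g. 3–1), it is not an edgeless graph, so tw(G) ≥ 1. Hence tw(G) = 1 exactly.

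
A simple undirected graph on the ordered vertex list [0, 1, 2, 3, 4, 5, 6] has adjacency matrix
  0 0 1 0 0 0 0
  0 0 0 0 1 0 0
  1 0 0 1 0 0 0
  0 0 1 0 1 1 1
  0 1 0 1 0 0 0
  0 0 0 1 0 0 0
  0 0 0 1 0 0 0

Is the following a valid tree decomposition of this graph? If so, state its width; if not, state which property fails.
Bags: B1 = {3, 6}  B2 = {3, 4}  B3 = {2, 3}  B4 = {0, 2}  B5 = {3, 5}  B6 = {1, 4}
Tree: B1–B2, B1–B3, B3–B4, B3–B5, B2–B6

Yes; width 1.

Every vertex of G appears in some bag (union = {0, 1, 2, 3, 4, 5, 6}); every edge is covered by a bag; and for each vertex v the set of bags containing v is connected in the bag tree. The decomposition is therefore valid. The largest bag has 2 vertices, so the width is 1.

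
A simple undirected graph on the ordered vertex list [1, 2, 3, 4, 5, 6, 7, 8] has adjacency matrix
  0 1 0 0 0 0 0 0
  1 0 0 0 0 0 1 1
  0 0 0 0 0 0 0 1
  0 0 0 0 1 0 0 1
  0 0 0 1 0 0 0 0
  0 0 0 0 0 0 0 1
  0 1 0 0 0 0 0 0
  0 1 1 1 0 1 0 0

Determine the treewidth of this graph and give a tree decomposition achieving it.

Treewidth 1.
One such decomposition:
Bags: B1 = {2, 8}  B2 = {4, 8}  B3 = {2, 7}  B4 = {3, 8}  B5 = {4, 5}  B6 = {1, 2}  B7 = {6, 8}
Tree: B1–B2, B1–B3, B1–B4, B2–B5, B1–B6, B4–B7

Every bag has size at most 2, so the width is 2 − 1 = 1 and tw(G) ≤ 1. Any graph with an edge has treewidth ≥ 1, and G has the edge 2–8. Hence tw(G) = 1 exactly.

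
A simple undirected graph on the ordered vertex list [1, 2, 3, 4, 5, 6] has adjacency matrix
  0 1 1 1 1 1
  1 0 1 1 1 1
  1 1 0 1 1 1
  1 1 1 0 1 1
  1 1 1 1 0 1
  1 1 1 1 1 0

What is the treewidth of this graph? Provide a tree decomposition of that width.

Treewidth 5.
One such decomposition:
Bags: B1 = {1, 2, 3, 4, 5, 6}
Tree: (single bag)

A single bag containing all 6 vertices is trivially a valid decomposition of width 5. Conversely, {1, 2, 3, 4, 5, 6} is a clique of size 6, and the vertices of any clique must share a bag in every tree decomposition; so some bag has ≥ 6 vertices and tw(G) ≥ 5. Combining the bounds, tw(G) = 5.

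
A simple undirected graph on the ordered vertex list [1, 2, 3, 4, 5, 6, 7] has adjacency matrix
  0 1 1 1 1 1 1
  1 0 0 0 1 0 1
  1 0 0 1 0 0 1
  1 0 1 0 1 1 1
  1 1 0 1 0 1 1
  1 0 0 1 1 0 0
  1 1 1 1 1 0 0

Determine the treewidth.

A width-3 tree decomposition is:
Bags: B1 = {1, 4, 5, 6}  B2 = {1, 4, 5, 7}  B3 = {1, 3, 4, 7}  B4 = {1, 2, 5, 7}
Tree: B1–B2, B2–B3, B2–B4
Each bag holds 4 vertices, so the decomposition has width 3, which upper-bounds the treewidth. For the lower bound, the 4 vertices {1, 2, 5, 7} are pairwise adjacent, and any tree decomposition puts a clique entirely inside one bag — forcing width ≥ 3. Combining the bounds, tw(G) = 3.

3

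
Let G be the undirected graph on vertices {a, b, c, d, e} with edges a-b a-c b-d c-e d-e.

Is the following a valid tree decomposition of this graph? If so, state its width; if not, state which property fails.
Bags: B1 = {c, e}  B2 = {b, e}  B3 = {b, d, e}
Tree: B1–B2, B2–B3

A tree decomposition must satisfy three properties: every vertex lies in some bag; for every edge, both endpoints lie together in some bag; and for every vertex, the bags containing it form a connected subtree. Here vertex a appears in no bag, so the decomposition is invalid.

No — vertex a appears in no bag.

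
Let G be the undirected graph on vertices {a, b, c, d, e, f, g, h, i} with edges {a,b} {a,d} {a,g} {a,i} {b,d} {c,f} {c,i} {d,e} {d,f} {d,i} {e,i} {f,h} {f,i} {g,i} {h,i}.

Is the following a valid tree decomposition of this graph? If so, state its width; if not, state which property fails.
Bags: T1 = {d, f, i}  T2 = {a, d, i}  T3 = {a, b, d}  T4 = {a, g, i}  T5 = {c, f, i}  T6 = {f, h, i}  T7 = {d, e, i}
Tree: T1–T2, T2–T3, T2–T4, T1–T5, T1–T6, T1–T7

Yes; width 2.

Vertex coverage: the bags together contain {a, b, c, d, e, f, g, h, i}, the full vertex set. Edge coverage: each edge of G has both endpoints in at least one bag. Running intersection: for every vertex, the bags containing it form a connected subtree. All three properties hold, so this is a valid tree decomposition of width max|bag| − 1 = 2, and hence tw(G) ≤ 2.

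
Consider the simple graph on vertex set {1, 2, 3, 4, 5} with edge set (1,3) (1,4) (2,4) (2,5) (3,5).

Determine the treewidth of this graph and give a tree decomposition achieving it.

Treewidth 2.
One optimal decomposition is:
Bags: B1 = {1, 2, 4}  B2 = {1, 2, 5}  B3 = {1, 3, 5}
Tree: B1–B2, B2–B3

Each bag holds 3 vertices, so the decomposition has width 2, which upper-bounds the treewidth. For the lower bound, G contains the cycle 1–4–2–5–3–1, so G is not a forest; only forests have treewidth ≤ 1, hence tw(G) ≥ 2. Therefore the treewidth is 2.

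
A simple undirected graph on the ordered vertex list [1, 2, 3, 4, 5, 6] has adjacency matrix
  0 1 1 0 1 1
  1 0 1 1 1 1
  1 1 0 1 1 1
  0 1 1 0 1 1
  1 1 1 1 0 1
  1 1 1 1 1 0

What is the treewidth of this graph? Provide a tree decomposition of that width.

The largest bag has 5 vertices, giving width 4; this decomposition certifies tw(G) ≤ 4. Conversely, {1, 2, 3, 5, 6} is a clique of size 5, and the vertices of any clique must share a bag in every tree decomposition; so some bag has ≥ 5 vertices and tw(G) ≥ 4. Combining the bounds, tw(G) = 4.

Treewidth 4.
One such decomposition:
Bags: B1 = {1, 2, 3, 5, 6}  B2 = {2, 3, 4, 5, 6}
Tree: B1–B2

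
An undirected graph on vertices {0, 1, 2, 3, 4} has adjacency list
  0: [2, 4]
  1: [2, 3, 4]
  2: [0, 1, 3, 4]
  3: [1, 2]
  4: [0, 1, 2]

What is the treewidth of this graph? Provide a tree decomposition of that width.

The largest bag has 3 vertices, giving width 2; this decomposition certifies tw(G) ≤ 2. On the other hand G contains the 3-clique {0, 2, 4}. A clique must lie in a single bag of any decomposition, so no decomposition can have width below 2. Hence tw(G) = 2 exactly.

Treewidth 2.
Bags: B1 = {0, 2, 4}  B2 = {1, 2, 4}  B3 = {1, 2, 3}
Tree: B1–B2, B2–B3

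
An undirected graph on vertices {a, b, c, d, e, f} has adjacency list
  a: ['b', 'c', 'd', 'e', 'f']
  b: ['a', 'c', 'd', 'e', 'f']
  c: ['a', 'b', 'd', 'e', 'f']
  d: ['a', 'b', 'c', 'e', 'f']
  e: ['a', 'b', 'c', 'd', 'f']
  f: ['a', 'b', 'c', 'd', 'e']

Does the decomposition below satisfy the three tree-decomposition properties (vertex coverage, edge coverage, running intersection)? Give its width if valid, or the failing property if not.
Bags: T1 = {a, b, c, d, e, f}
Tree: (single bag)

Every vertex of G appears in some bag (union = {a, b, c, d, e, f}); every edge is covered by a bag; and for each vertex v the set of bags containing v is connected in the bag tree. The decomposition is therefore valid. The largest bag has 6 vertices, so the width is 5.

Yes; width 5.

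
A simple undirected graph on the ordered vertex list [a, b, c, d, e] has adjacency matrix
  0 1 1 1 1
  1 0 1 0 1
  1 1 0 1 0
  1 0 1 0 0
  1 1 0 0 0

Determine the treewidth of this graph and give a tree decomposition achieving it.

Treewidth 2.
One such decomposition:
Bags: B1 = {a, c, d}  B2 = {a, b, c}  B3 = {a, b, e}
Tree: B1–B2, B2–B3

Every bag has size at most 3, so the width is 3 − 1 = 2 and tw(G) ≤ 2. Conversely, {a, b, e} is a clique of size 3, and the vertices of any clique must share a bag in every tree decomposition; so some bag has ≥ 3 vertices and tw(G) ≥ 2. The upper and lower bounds meet at 2, so that is the treewidth.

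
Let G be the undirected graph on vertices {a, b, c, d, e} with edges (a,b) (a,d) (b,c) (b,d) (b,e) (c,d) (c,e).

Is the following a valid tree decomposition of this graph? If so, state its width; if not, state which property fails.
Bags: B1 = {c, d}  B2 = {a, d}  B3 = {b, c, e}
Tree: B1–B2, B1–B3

No — edge (b,d) lies in no bag.

A tree decomposition must satisfy three properties: every vertex lies in some bag; for every edge, both endpoints lie together in some bag; and for every vertex, the bags containing it form a connected subtree. Here edge (b,d) lies in no bag, so the decomposition is invalid.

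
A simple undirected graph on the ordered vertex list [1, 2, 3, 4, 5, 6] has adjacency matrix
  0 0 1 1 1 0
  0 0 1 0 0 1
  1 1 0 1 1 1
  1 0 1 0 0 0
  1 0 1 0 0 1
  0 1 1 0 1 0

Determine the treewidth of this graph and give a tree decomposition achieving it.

Treewidth 2.
One such decomposition:
Bags: B1 = {2, 3, 6}  B2 = {3, 5, 6}  B3 = {1, 3, 5}  B4 = {1, 3, 4}
Tree: B1–B2, B2–B3, B3–B4

The largest bag has 3 vertices, giving width 2; this decomposition certifies tw(G) ≤ 2. For the lower bound, the 3 vertices {1, 3, 4} are pairwise adjacent, and any tree decomposition puts a clique entirely inside one bag — forcing width ≥ 2. Hence tw(G) = 2 exactly.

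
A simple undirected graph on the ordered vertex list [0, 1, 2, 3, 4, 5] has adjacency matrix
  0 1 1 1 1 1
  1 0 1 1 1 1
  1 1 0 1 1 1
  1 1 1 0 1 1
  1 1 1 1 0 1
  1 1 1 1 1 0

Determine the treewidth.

5

A width-5 tree decomposition is:
Bags: B1 = {0, 1, 2, 3, 4, 5}
Tree: (single bag)
A single bag containing all 6 vertices is trivially a valid decomposition of width 5. On the other hand G contains the 6-clique {0, 1, 2, 3, 4, 5}. A clique must lie in a single bag of any decomposition, so no decomposition can have width below 5. Therefore the treewidth is 5.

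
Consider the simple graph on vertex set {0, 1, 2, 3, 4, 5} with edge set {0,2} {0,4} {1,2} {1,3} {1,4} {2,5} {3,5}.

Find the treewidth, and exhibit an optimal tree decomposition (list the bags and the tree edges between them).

Treewidth 2.
One such decomposition:
Bags: B1 = {0, 1, 4}  B2 = {0, 1, 2}  B3 = {1, 2, 3}  B4 = {2, 3, 5}
Tree: B1–B2, B2–B3, B3–B4

The largest bag has 3 vertices, giving width 2; this decomposition certifies tw(G) ≤ 2. The edges 4–0–2–1–4 form a cycle, so G is not a tree and its treewidth is at least 2. Therefore the treewidth is 2.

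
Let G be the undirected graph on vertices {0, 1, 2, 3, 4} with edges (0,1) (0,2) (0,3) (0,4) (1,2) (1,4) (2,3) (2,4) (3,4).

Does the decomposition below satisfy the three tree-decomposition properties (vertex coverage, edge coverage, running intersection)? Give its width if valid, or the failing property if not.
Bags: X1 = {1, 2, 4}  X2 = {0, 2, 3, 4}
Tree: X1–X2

A tree decomposition must satisfy three properties: every vertex lies in some bag; for every edge, both endpoints lie together in some bag; and for every vertex, the bags containing it form a connected subtree. Here edge (0,1) lies in no bag, so the decomposition is invalid.

No — edge (0,1) lies in no bag.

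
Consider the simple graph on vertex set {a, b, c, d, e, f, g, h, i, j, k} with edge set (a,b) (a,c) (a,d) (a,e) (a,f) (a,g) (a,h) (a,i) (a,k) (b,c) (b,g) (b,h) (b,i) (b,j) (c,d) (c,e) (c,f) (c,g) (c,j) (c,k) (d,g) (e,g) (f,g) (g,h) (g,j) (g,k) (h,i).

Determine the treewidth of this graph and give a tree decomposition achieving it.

Treewidth 3.
Bags: B1 = {a, c, d, g}  B2 = {a, c, g, k}  B3 = {a, c, f, g}  B4 = {a, b, c, g}  B5 = {a, b, g, h}  B6 = {a, c, e, g}  B7 = {a, b, h, i}  B8 = {b, c, g, j}
Tree: B1–B2, B1–B3, B1–B4, B4–B5, B2–B6, B5–B7, B4–B8

Every bag has size at most 4, so the width is 4 − 1 = 3 and tw(G) ≤ 3. On the other hand G contains the 4-clique {a, b, g, h}. A clique must lie in a single bag of any decomposition, so no decomposition can have width below 3. Combining the bounds, tw(G) = 3.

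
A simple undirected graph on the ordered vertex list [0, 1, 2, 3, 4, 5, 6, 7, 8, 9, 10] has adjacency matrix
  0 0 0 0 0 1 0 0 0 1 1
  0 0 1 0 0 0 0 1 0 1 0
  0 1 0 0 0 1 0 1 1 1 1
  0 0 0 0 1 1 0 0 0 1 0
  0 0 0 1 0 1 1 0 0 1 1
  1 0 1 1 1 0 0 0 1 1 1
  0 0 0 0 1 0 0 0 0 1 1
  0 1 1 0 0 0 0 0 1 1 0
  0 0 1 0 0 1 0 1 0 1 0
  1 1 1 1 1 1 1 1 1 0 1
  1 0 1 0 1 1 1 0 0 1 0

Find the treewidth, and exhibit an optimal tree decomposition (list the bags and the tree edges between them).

Every bag has size at most 4, so the width is 4 − 1 = 3 and tw(G) ≤ 3. On the other hand G contains the 4-clique {1, 2, 7, 9}. A clique must lie in a single bag of any decomposition, so no decomposition can have width below 3. Combining the bounds, tw(G) = 3.

Treewidth 3.
One such decomposition:
Bags: B1 = {0, 5, 9, 10}  B2 = {2, 5, 9, 10}  B3 = {4, 5, 9, 10}  B4 = {2, 5, 8, 9}  B5 = {2, 7, 8, 9}  B6 = {4, 6, 9, 10}  B7 = {1, 2, 7, 9}  B8 = {3, 4, 5, 9}
Tree: B1–B2, B1–B3, B2–B4, B4–B5, B3–B6, B5–B7, B3–B8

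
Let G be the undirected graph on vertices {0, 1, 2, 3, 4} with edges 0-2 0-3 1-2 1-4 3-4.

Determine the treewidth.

A width-2 tree decomposition is:
Bags: B1 = {1, 2, 4}  B2 = {2, 3, 4}  B3 = {0, 2, 3}
Tree: B1–B2, B2–B3
Every bag has size at most 3, so the width is 3 − 1 = 2 and tw(G) ≤ 2. The edges 2–1–4–3–0–2 form a cycle, so G is not a tree and its treewidth is at least 2. Therefore the treewidth is 2.

2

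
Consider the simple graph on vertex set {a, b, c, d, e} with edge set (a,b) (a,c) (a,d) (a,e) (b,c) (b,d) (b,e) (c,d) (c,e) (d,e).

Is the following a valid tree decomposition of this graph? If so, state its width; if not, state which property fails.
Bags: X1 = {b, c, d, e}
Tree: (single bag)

No — vertex a appears in no bag.

A tree decomposition must satisfy three properties: every vertex lies in some bag; for every edge, both endpoints lie together in some bag; and for every vertex, the bags containing it form a connected subtree. Here vertex a appears in no bag, so the decomposition is invalid.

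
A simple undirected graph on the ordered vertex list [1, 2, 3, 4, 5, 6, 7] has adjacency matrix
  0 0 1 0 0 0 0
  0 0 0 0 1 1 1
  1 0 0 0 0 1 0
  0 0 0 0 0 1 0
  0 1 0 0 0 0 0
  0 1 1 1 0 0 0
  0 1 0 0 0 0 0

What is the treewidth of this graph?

A width-1 tree decomposition is:
Bags: B1 = {3, 6}  B2 = {4, 6}  B3 = {2, 6}  B4 = {1, 3}  B5 = {2, 5}  B6 = {2, 7}
Tree: B1–B2, B2–B3, B1–B4, B3–B5, B3–B6
The largest bag has 2 vertices, giving width 1; this decomposition certifies tw(G) ≤ 1. Since G has at least one edge (e.g. 3–6), it is not an edgeless graph, so tw(G) ≥ 1. Hence tw(G) = 1 exactly.

1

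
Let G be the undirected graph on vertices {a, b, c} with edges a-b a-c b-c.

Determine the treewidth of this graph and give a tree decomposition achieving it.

Treewidth 2.
One optimal decomposition is:
Bags: B1 = {a, b, c}
Tree: (single bag)

With just one bag of size 3, the width is 3 − 1 = 2, so tw(G) ≤ 2. On the other hand G contains the 3-clique {a, b, c}. A clique must lie in a single bag of any decomposition, so no decomposition can have width below 2. The upper and lower bounds meet at 2, so that is the treewidth.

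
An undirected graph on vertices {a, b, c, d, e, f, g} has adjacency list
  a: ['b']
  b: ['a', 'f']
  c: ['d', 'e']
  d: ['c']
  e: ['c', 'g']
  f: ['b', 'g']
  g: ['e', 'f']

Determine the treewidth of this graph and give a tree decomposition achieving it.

Each bag holds 2 vertices, so the decomposition has width 1, which upper-bounds the treewidth. Since G has at least one edge (e.g. a–b), it is not an edgeless graph, so tw(G) ≥ 1. Therefore the treewidth is 1.

Treewidth 1.
One such decomposition:
Bags: B1 = {a, b}  B2 = {b, f}  B3 = {f, g}  B4 = {e, g}  B5 = {c, e}  B6 = {c, d}
Tree: B1–B2, B2–B3, B3–B4, B4–B5, B5–B6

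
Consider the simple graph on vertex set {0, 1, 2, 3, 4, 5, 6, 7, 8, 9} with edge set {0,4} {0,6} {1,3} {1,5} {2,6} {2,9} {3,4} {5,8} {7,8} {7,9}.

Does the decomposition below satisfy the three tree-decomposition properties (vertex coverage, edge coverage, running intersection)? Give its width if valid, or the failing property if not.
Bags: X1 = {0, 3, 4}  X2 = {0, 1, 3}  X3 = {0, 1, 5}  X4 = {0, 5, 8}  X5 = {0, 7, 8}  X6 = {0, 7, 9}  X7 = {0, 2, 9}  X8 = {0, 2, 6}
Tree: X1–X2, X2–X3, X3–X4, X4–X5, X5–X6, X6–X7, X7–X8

Yes; width 2.

Every vertex of G appears in some bag (union = {0, 1, 2, 3, 4, 5, 6, 7, 8, 9}); every edge is covered by a bag; and for each vertex v the set of bags containing v is connected in the bag tree. The decomposition is therefore valid. The largest bag has 3 vertices, so the width is 2.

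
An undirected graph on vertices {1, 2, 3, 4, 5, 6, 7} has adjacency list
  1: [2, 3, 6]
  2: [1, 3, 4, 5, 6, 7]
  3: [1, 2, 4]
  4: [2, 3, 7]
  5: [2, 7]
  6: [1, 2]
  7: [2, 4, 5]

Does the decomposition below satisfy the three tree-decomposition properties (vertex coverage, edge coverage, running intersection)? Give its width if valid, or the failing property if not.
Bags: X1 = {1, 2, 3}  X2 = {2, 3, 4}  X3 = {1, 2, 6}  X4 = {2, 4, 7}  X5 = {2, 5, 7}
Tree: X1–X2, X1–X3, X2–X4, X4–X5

Vertex coverage: the bags together contain {1, 2, 3, 4, 5, 6, 7}, the full vertex set. Edge coverage: each edge of G has both endpoints in at least one bag. Running intersection: for every vertex, the bags containing it form a connected subtree. All three properties hold, so this is a valid tree decomposition of width max|bag| − 1 = 2, and hence tw(G) ≤ 2.

Yes; width 2.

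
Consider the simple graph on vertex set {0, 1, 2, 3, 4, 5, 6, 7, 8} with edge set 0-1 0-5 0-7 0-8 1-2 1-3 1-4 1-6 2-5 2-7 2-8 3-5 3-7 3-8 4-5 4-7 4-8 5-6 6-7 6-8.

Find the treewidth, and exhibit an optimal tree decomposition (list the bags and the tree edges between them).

The largest bag has 5 vertices, giving width 4; this decomposition certifies tw(G) ≤ 4. For the lower bound: the 5 vertex sets {0,8}, {6,7}, {4,5}, {1}, {2} are disjoint, each induces a connected subgraph, and every pair is joined by at least one edge of G. Contracting each set to a single vertex therefore yields K_{5} as a minor, and since treewidth is minor-monotone, tw(G) ≥ tw(K_{5}) = 4. Combining the bounds, tw(G) = 4.

Treewidth 4.
One optimal decomposition is:
Bags: B1 = {0, 1, 5, 7, 8}  B2 = {1, 5, 6, 7, 8}  B3 = {1, 4, 5, 7, 8}  B4 = {1, 2, 5, 7, 8}  B5 = {1, 3, 5, 7, 8}
Tree: B1–B2, B2–B3, B3–B4, B4–B5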